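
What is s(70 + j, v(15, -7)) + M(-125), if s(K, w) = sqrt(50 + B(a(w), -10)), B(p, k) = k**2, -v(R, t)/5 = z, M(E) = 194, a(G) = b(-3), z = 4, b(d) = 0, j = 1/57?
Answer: 194 + 5*sqrt(6) ≈ 206.25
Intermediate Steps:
j = 1/57 ≈ 0.017544
a(G) = 0
v(R, t) = -20 (v(R, t) = -5*4 = -20)
s(K, w) = 5*sqrt(6) (s(K, w) = sqrt(50 + (-10)**2) = sqrt(50 + 100) = sqrt(150) = 5*sqrt(6))
s(70 + j, v(15, -7)) + M(-125) = 5*sqrt(6) + 194 = 194 + 5*sqrt(6)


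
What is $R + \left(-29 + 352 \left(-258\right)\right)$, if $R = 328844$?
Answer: $237999$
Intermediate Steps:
$R + \left(-29 + 352 \left(-258\right)\right) = 328844 + \left(-29 + 352 \left(-258\right)\right) = 328844 - 90845 = 237999$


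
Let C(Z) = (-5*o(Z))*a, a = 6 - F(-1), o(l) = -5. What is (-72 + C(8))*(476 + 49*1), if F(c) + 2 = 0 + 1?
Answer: 54075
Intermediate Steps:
F(c) = -1 (F(c) = -2 + (0 + 1) = -2 + 1 = -1)
a = 7 (a = 6 - 1*(-1) = 6 + 1 = 7)
C(Z) = 175 (C(Z) = -5*(-5)*7 = 25*7 = 175)
(-72 + C(8))*(476 + 49*1) = (-72 + 175)*(476 + 49*1) = 103*(476 + 49) = 103*525 = 54075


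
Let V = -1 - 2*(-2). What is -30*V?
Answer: -90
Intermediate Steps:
V = 3 (V = -1 + 4 = 3)
-30*V = -30*3 = -90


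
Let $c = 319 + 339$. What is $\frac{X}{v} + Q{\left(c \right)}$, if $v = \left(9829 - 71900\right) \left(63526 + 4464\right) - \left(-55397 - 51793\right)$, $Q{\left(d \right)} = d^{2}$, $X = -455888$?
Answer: $\frac{456787855038072}{1055025025} \approx 4.3296 \cdot 10^{5}$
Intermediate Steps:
$c = 658$
$v = -4220100100$ ($v = \left(-62071\right) 67990 - -107190 = -4220207290 + 107190 = -4220100100$)
$\frac{X}{v} + Q{\left(c \right)} = - \frac{455888}{-4220100100} + 658^{2} = \left(-455888\right) \left(- \frac{1}{4220100100}\right) + 432964 = \frac{113972}{1055025025} + 432964 = \frac{456787855038072}{1055025025}$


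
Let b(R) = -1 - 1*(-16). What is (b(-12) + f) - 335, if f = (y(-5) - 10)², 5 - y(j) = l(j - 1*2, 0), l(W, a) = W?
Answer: -316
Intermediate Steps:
b(R) = 15 (b(R) = -1 + 16 = 15)
y(j) = 7 - j (y(j) = 5 - (j - 1*2) = 5 - (j - 2) = 5 - (-2 + j) = 5 + (2 - j) = 7 - j)
f = 4 (f = ((7 - 1*(-5)) - 10)² = ((7 + 5) - 10)² = (12 - 10)² = 2² = 4)
(b(-12) + f) - 335 = (15 + 4) - 335 = 19 - 335 = -316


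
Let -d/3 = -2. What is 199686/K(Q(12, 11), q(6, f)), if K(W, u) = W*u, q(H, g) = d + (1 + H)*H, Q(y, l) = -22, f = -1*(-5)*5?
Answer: -33281/176 ≈ -189.10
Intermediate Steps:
d = 6 (d = -3*(-2) = 6)
f = 25 (f = 5*5 = 25)
q(H, g) = 6 + H*(1 + H) (q(H, g) = 6 + (1 + H)*H = 6 + H*(1 + H))
199686/K(Q(12, 11), q(6, f)) = 199686/((-22*(6 + 6 + 6²))) = 199686/((-22*(6 + 6 + 36))) = 199686/((-22*48)) = 199686/(-1056) = 199686*(-1/1056) = -33281/176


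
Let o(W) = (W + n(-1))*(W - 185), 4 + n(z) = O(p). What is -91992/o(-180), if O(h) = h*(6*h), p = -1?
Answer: -45996/32485 ≈ -1.4159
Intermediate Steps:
O(h) = 6*h**2
n(z) = 2 (n(z) = -4 + 6*(-1)**2 = -4 + 6*1 = -4 + 6 = 2)
o(W) = (-185 + W)*(2 + W) (o(W) = (W + 2)*(W - 185) = (2 + W)*(-185 + W) = (-185 + W)*(2 + W))
-91992/o(-180) = -91992/(-370 + (-180)**2 - 183*(-180)) = -91992/(-370 + 32400 + 32940) = -91992/64970 = -91992*1/64970 = -45996/32485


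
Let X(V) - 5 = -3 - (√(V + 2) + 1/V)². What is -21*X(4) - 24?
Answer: 981/16 + 21*√6/2 ≈ 87.032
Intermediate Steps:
X(V) = 2 - (1/V + √(2 + V))² (X(V) = 5 + (-3 - (√(V + 2) + 1/V)²) = 5 + (-3 - (√(2 + V) + 1/V)²) = 5 + (-3 - (1/V + √(2 + V))²) = 2 - (1/V + √(2 + V))²)
-21*X(4) - 24 = -21*(2 - 1*(1 + 4*√(2 + 4))²/4²) - 24 = -21*(2 - 1*1/16*(1 + 4*√6)²) - 24 = -21*(2 - (1 + 4*√6)²/16) - 24 = (-42 + 21*(1 + 4*√6)²/16) - 24 = -66 + 21*(1 + 4*√6)²/16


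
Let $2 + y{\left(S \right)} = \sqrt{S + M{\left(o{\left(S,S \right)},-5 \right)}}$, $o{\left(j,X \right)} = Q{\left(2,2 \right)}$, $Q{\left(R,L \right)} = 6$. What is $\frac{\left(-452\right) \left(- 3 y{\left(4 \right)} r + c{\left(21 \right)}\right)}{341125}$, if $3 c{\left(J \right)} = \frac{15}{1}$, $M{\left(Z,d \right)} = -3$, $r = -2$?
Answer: $\frac{452}{341125} \approx 0.001325$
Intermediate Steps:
$o{\left(j,X \right)} = 6$
$c{\left(J \right)} = 5$ ($c{\left(J \right)} = \frac{15 \cdot 1^{-1}}{3} = \frac{15 \cdot 1}{3} = \frac{1}{3} \cdot 15 = 5$)
$y{\left(S \right)} = -2 + \sqrt{-3 + S}$ ($y{\left(S \right)} = -2 + \sqrt{S - 3} = -2 + \sqrt{-3 + S}$)
$\frac{\left(-452\right) \left(- 3 y{\left(4 \right)} r + c{\left(21 \right)}\right)}{341125} = \frac{\left(-452\right) \left(- 3 \left(-2 + \sqrt{-3 + 4}\right) \left(-2\right) + 5\right)}{341125} = - 452 \left(- 3 \left(-2 + \sqrt{1}\right) \left(-2\right) + 5\right) \frac{1}{341125} = - 452 \left(- 3 \left(-2 + 1\right) \left(-2\right) + 5\right) \frac{1}{341125} = - 452 \left(\left(-3\right) \left(-1\right) \left(-2\right) + 5\right) \frac{1}{341125} = - 452 \left(3 \left(-2\right) + 5\right) \frac{1}{341125} = - 452 \left(-6 + 5\right) \frac{1}{341125} = \left(-452\right) \left(-1\right) \frac{1}{341125} = 452 \cdot \frac{1}{341125} = \frac{452}{341125}$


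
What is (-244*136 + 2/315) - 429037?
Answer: -145599613/315 ≈ -4.6222e+5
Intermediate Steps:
(-244*136 + 2/315) - 429037 = (-33184 + 2*(1/315)) - 429037 = (-33184 + 2/315) - 429037 = -10452958/315 - 429037 = -145599613/315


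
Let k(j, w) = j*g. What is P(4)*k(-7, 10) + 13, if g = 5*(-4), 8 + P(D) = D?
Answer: -547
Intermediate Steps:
P(D) = -8 + D
g = -20
k(j, w) = -20*j (k(j, w) = j*(-20) = -20*j)
P(4)*k(-7, 10) + 13 = (-8 + 4)*(-20*(-7)) + 13 = -4*140 + 13 = -560 + 13 = -547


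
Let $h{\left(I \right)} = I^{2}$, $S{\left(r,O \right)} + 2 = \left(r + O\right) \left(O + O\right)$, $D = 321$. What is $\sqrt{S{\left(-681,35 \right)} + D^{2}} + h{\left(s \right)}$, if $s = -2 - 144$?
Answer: $21316 + \sqrt{57819} \approx 21556.0$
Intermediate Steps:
$S{\left(r,O \right)} = -2 + 2 O \left(O + r\right)$ ($S{\left(r,O \right)} = -2 + \left(r + O\right) \left(O + O\right) = -2 + \left(O + r\right) 2 O = -2 + 2 O \left(O + r\right)$)
$s = -146$ ($s = -2 - 144 = -146$)
$\sqrt{S{\left(-681,35 \right)} + D^{2}} + h{\left(s \right)} = \sqrt{\left(-2 + 2 \cdot 35^{2} + 2 \cdot 35 \left(-681\right)\right) + 321^{2}} + \left(-146\right)^{2} = \sqrt{\left(-2 + 2 \cdot 1225 - 47670\right) + 103041} + 21316 = \sqrt{\left(-2 + 2450 - 47670\right) + 103041} + 21316 = \sqrt{-45222 + 103041} + 21316 = \sqrt{57819} + 21316 = 21316 + \sqrt{57819}$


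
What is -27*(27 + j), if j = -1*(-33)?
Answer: -1620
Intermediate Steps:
j = 33
-27*(27 + j) = -27*(27 + 33) = -27*60 = -1620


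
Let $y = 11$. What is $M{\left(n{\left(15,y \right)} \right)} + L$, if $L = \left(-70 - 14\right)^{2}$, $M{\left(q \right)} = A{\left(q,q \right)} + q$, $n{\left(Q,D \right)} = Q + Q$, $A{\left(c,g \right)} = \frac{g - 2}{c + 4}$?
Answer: $\frac{120476}{17} \approx 7086.8$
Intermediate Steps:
$A{\left(c,g \right)} = \frac{-2 + g}{4 + c}$
$n{\left(Q,D \right)} = 2 Q$
$M{\left(q \right)} = q + \frac{-2 + q}{4 + q}$ ($M{\left(q \right)} = \frac{-2 + q}{4 + q} + q = q + \frac{-2 + q}{4 + q}$)
$L = 7056$ ($L = \left(-84\right)^{2} = 7056$)
$M{\left(n{\left(15,y \right)} \right)} + L = \frac{-2 + 2 \cdot 15 + 2 \cdot 15 \left(4 + 2 \cdot 15\right)}{4 + 2 \cdot 15} + 7056 = \frac{-2 + 30 + 30 \left(4 + 30\right)}{4 + 30} + 7056 = \frac{-2 + 30 + 30 \cdot 34}{34} + 7056 = \frac{-2 + 30 + 1020}{34} + 7056 = \frac{1}{34} \cdot 1048 + 7056 = \frac{524}{17} + 7056 = \frac{120476}{17}$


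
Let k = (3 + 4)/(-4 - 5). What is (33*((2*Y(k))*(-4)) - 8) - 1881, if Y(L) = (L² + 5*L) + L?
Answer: -22051/27 ≈ -816.70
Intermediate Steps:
k = -7/9 (k = 7/(-9) = 7*(-⅑) = -7/9 ≈ -0.77778)
Y(L) = L² + 6*L
(33*((2*Y(k))*(-4)) - 8) - 1881 = (33*((2*(-7*(6 - 7/9)/9))*(-4)) - 8) - 1881 = (33*((2*(-7/9*47/9))*(-4)) - 8) - 1881 = (33*((2*(-329/81))*(-4)) - 8) - 1881 = (33*(-658/81*(-4)) - 8) - 1881 = (33*(2632/81) - 8) - 1881 = (28952/27 - 8) - 1881 = 28736/27 - 1881 = -22051/27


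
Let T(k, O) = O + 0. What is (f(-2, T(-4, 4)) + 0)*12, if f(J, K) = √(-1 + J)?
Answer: 12*I*√3 ≈ 20.785*I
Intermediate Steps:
T(k, O) = O
(f(-2, T(-4, 4)) + 0)*12 = (√(-1 - 2) + 0)*12 = (√(-3) + 0)*12 = (I*√3 + 0)*12 = (I*√3)*12 = 12*I*√3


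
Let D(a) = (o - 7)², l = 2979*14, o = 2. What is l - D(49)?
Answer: 41681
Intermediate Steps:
l = 41706
D(a) = 25 (D(a) = (2 - 7)² = (-5)² = 25)
l - D(49) = 41706 - 1*25 = 41706 - 25 = 41681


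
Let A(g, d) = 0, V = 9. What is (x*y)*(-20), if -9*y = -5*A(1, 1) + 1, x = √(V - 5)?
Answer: 40/9 ≈ 4.4444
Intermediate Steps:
x = 2 (x = √(9 - 5) = √4 = 2)
y = -⅑ (y = -(-5*0 + 1)/9 = -(0 + 1)/9 = -⅑*1 = -⅑ ≈ -0.11111)
(x*y)*(-20) = (2*(-⅑))*(-20) = -2/9*(-20) = 40/9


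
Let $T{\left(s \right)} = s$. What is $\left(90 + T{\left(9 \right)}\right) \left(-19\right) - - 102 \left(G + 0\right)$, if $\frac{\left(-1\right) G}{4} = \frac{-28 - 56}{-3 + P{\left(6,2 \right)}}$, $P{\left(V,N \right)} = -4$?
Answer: $-6777$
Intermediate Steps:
$G = -48$ ($G = - 4 \frac{-28 - 56}{-3 - 4} = - 4 \left(- \frac{84}{-7}\right) = - 4 \left(\left(-84\right) \left(- \frac{1}{7}\right)\right) = \left(-4\right) 12 = -48$)
$\left(90 + T{\left(9 \right)}\right) \left(-19\right) - - 102 \left(G + 0\right) = \left(90 + 9\right) \left(-19\right) - - 102 \left(-48 + 0\right) = 99 \left(-19\right) - \left(-102\right) \left(-48\right) = -1881 - 4896 = -6777$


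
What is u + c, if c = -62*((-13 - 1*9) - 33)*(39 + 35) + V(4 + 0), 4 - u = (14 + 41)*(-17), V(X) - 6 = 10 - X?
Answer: 253291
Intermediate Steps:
V(X) = 16 - X (V(X) = 6 + (10 - X) = 16 - X)
u = 939 (u = 4 - (14 + 41)*(-17) = 4 - 55*(-17) = 4 - 1*(-935) = 4 + 935 = 939)
c = 252352 (c = -62*((-13 - 1*9) - 33)*(39 + 35) + (16 - (4 + 0)) = -62*((-13 - 9) - 33)*74 + (16 - 1*4) = -62*(-22 - 33)*74 + (16 - 4) = -(-3410)*74 + 12 = -62*(-4070) + 12 = 252340 + 12 = 252352)
u + c = 939 + 252352 = 253291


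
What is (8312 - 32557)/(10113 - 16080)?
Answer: 1865/459 ≈ 4.0632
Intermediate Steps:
(8312 - 32557)/(10113 - 16080) = -24245/(-5967) = -24245*(-1/5967) = 1865/459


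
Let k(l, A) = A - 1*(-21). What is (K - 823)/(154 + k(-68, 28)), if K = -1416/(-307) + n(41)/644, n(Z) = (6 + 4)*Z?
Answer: -80837955/20067362 ≈ -4.0283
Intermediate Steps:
n(Z) = 10*Z
k(l, A) = 21 + A (k(l, A) = A + 21 = 21 + A)
K = 518887/98854 (K = -1416/(-307) + (10*41)/644 = -1416*(-1/307) + 410*(1/644) = 1416/307 + 205/322 = 518887/98854 ≈ 5.2490)
(K - 823)/(154 + k(-68, 28)) = (518887/98854 - 823)/(154 + (21 + 28)) = -80837955/(98854*(154 + 49)) = -80837955/98854/203 = -80837955/98854*1/203 = -80837955/20067362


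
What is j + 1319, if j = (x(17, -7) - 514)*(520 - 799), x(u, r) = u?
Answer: 139982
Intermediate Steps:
j = 138663 (j = (17 - 514)*(520 - 799) = -497*(-279) = 138663)
j + 1319 = 138663 + 1319 = 139982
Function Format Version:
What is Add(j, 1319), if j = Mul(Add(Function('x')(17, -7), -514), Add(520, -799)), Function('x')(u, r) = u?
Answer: 139982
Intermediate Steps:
j = 138663 (j = Mul(Add(17, -514), Add(520, -799)) = Mul(-497, -279) = 138663)
Add(j, 1319) = Add(138663, 1319) = 139982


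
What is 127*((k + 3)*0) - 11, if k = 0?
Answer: -11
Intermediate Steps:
127*((k + 3)*0) - 11 = 127*((0 + 3)*0) - 11 = 127*(3*0) - 11 = 127*0 - 11 = 0 - 11 = -11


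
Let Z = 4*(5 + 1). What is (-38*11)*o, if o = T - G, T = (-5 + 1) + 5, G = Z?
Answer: 9614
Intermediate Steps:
Z = 24 (Z = 4*6 = 24)
G = 24
T = 1 (T = -4 + 5 = 1)
o = -23 (o = 1 - 1*24 = 1 - 24 = -23)
(-38*11)*o = -38*11*(-23) = -418*(-23) = 9614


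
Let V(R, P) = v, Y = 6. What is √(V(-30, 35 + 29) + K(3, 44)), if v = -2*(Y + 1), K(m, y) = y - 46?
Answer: 4*I ≈ 4.0*I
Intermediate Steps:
K(m, y) = -46 + y
v = -14 (v = -2*(6 + 1) = -2*7 = -14)
V(R, P) = -14
√(V(-30, 35 + 29) + K(3, 44)) = √(-14 + (-46 + 44)) = √(-14 - 2) = √(-16) = 4*I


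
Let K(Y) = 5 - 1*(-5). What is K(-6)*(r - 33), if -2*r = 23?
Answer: -445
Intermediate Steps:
r = -23/2 (r = -½*23 = -23/2 ≈ -11.500)
K(Y) = 10 (K(Y) = 5 + 5 = 10)
K(-6)*(r - 33) = 10*(-23/2 - 33) = 10*(-89/2) = -445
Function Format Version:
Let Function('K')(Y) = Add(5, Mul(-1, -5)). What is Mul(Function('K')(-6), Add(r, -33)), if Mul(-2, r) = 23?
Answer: -445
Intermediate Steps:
r = Rational(-23, 2) (r = Mul(Rational(-1, 2), 23) = Rational(-23, 2) ≈ -11.500)
Function('K')(Y) = 10 (Function('K')(Y) = Add(5, 5) = 10)
Mul(Function('K')(-6), Add(r, -33)) = Mul(10, Add(Rational(-23, 2), -33)) = Mul(10, Rational(-89, 2)) = -445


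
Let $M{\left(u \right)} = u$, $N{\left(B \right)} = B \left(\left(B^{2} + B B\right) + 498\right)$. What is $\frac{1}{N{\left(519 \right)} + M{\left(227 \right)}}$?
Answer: $\frac{1}{279855407} \approx 3.5733 \cdot 10^{-9}$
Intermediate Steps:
$N{\left(B \right)} = B \left(498 + 2 B^{2}\right)$ ($N{\left(B \right)} = B \left(\left(B^{2} + B^{2}\right) + 498\right) = B \left(2 B^{2} + 498\right) = B \left(498 + 2 B^{2}\right)$)
$\frac{1}{N{\left(519 \right)} + M{\left(227 \right)}} = \frac{1}{2 \cdot 519 \left(249 + 519^{2}\right) + 227} = \frac{1}{2 \cdot 519 \left(249 + 269361\right) + 227} = \frac{1}{2 \cdot 519 \cdot 269610 + 227} = \frac{1}{279855180 + 227} = \frac{1}{279855407}$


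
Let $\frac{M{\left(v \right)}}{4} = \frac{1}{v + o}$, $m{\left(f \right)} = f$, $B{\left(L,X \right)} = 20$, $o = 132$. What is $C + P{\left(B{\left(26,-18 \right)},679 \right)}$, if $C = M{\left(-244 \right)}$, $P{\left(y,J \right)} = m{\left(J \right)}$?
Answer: $\frac{19011}{28} \approx 678.96$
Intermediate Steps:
$P{\left(y,J \right)} = J$
$M{\left(v \right)} = \frac{4}{132 + v}$ ($M{\left(v \right)} = \frac{4}{v + 132} = \frac{4}{132 + v}$)
$C = - \frac{1}{28}$ ($C = \frac{4}{132 - 244} = \frac{4}{-112} = 4 \left(- \frac{1}{112}\right) = - \frac{1}{28} \approx -0.035714$)
$C + P{\left(B{\left(26,-18 \right)},679 \right)} = - \frac{1}{28} + 679 = \frac{19011}{28}$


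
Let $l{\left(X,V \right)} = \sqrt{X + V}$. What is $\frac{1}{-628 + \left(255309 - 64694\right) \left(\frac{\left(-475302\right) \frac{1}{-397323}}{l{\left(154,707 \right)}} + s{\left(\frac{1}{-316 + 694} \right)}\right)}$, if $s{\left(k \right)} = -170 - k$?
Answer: $- \frac{369990879872599220683518}{11989806207371738893725194158169} - \frac{3023776637272926360 \sqrt{861}}{11989806207371738893725194158169} \approx -3.0866 \cdot 10^{-8}$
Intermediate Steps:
$l{\left(X,V \right)} = \sqrt{V + X}$
$\frac{1}{-628 + \left(255309 - 64694\right) \left(\frac{\left(-475302\right) \frac{1}{-397323}}{l{\left(154,707 \right)}} + s{\left(\frac{1}{-316 + 694} \right)}\right)} = \frac{1}{-628 + \left(255309 - 64694\right) \left(\frac{\left(-475302\right) \frac{1}{-397323}}{\sqrt{707 + 154}} - \left(170 + \frac{1}{-316 + 694}\right)\right)} = \frac{1}{-628 + 190615 \left(\frac{\left(-475302\right) \left(- \frac{1}{397323}\right)}{\sqrt{861}} - \frac{64261}{378}\right)} = \frac{1}{-628 + 190615 \left(\frac{158434 \frac{\sqrt{861}}{861}}{132441} - \frac{64261}{378}\right)} = \frac{1}{-628 + 190615 \left(\frac{158434 \sqrt{861}}{114031701} - \frac{64261}{378}\right)} = \frac{1}{-628 + 190615 \left(- \frac{64261}{378} + \frac{158434 \sqrt{861}}{114031701}\right)} = \frac{1}{-628 - \left(\frac{12249110515}{378} - \frac{30199896910 \sqrt{861}}{114031701}\right)} = \frac{1}{- \frac{12249347899}{378} + \frac{30199896910 \sqrt{861}}{114031701}}$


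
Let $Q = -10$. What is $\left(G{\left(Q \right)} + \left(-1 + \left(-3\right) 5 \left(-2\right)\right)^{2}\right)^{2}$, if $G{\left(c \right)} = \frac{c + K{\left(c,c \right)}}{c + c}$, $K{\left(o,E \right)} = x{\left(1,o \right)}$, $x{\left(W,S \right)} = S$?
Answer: $708964$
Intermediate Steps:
$K{\left(o,E \right)} = o$
$G{\left(c \right)} = 1$ ($G{\left(c \right)} = \frac{c + c}{c + c} = \frac{2 c}{2 c} = 2 c \frac{1}{2 c} = 1$)
$\left(G{\left(Q \right)} + \left(-1 + \left(-3\right) 5 \left(-2\right)\right)^{2}\right)^{2} = \left(1 + \left(-1 + \left(-3\right) 5 \left(-2\right)\right)^{2}\right)^{2} = \left(1 + \left(-1 - -30\right)^{2}\right)^{2} = \left(1 + \left(-1 + 30\right)^{2}\right)^{2} = \left(1 + 29^{2}\right)^{2} = \left(1 + 841\right)^{2} = 842^{2} = 708964$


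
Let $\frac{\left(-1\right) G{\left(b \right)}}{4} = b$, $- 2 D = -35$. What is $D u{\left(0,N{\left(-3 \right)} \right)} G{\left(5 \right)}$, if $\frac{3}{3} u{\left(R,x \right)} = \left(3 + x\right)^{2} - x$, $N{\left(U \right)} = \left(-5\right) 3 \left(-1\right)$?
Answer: $-108150$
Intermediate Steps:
$N{\left(U \right)} = 15$ ($N{\left(U \right)} = \left(-15\right) \left(-1\right) = 15$)
$D = \frac{35}{2}$ ($D = \left(- \frac{1}{2}\right) \left(-35\right) = \frac{35}{2} \approx 17.5$)
$G{\left(b \right)} = - 4 b$
$u{\left(R,x \right)} = \left(3 + x\right)^{2} - x$
$D u{\left(0,N{\left(-3 \right)} \right)} G{\left(5 \right)} = \frac{35 \left(\left(3 + 15\right)^{2} - 15\right)}{2} \left(\left(-4\right) 5\right) = \frac{35 \left(18^{2} - 15\right)}{2} \left(-20\right) = \frac{35 \left(324 - 15\right)}{2} \left(-20\right) = \frac{35}{2} \cdot 309 \left(-20\right) = \frac{10815}{2} \left(-20\right) = -108150$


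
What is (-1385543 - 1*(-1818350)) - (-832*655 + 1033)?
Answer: 976734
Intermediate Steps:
(-1385543 - 1*(-1818350)) - (-832*655 + 1033) = (-1385543 + 1818350) - (-544960 + 1033) = 432807 - 1*(-543927) = 432807 + 543927 = 976734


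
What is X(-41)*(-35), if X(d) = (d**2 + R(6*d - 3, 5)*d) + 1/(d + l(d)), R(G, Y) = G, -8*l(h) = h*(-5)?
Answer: -221807670/533 ≈ -4.1615e+5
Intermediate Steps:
l(h) = 5*h/8 (l(h) = -h*(-5)/8 = -(-5)*h/8 = 5*h/8)
X(d) = d**2 + 8/(13*d) + d*(-3 + 6*d) (X(d) = (d**2 + (6*d - 3)*d) + 1/(d + 5*d/8) = (d**2 + (-3 + 6*d)*d) + 1/(13*d/8) = (d**2 + d*(-3 + 6*d)) + 8/(13*d) = d**2 + 8/(13*d) + d*(-3 + 6*d))
X(-41)*(-35) = (-3*(-41) + 7*(-41)**2 + (8/13)/(-41))*(-35) = (123 + 7*1681 + (8/13)*(-1/41))*(-35) = (123 + 11767 - 8/533)*(-35) = (6337362/533)*(-35) = -221807670/533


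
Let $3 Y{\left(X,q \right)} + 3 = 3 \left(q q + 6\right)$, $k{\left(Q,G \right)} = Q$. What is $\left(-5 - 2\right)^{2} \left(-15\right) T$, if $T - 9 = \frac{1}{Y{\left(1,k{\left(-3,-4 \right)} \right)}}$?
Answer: $- \frac{13335}{2} \approx -6667.5$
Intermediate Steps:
$Y{\left(X,q \right)} = 5 + q^{2}$ ($Y{\left(X,q \right)} = -1 + \frac{3 \left(q q + 6\right)}{3} = -1 + \frac{3 \left(q^{2} + 6\right)}{3} = -1 + \frac{3 \left(6 + q^{2}\right)}{3} = -1 + \frac{18 + 3 q^{2}}{3} = -1 + \left(6 + q^{2}\right) = 5 + q^{2}$)
$T = \frac{127}{14}$ ($T = 9 + \frac{1}{5 + \left(-3\right)^{2}} = 9 + \frac{1}{5 + 9} = 9 + \frac{1}{14} = \frac{127}{14} \approx 9.0714$)
$\left(-5 - 2\right)^{2} \left(-15\right) T = \left(-5 - 2\right)^{2} \left(-15\right) \frac{127}{14} = \left(-7\right)^{2} \left(-15\right) \frac{127}{14} = 49 \left(-15\right) \frac{127}{14} = \left(-735\right) \frac{127}{14} = - \frac{13335}{2}$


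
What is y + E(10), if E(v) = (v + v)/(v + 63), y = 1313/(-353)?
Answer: -88789/25769 ≈ -3.4456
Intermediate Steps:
y = -1313/353 (y = 1313*(-1/353) = -1313/353 ≈ -3.7195)
E(v) = 2*v/(63 + v) (E(v) = (2*v)/(63 + v) = 2*v/(63 + v))
y + E(10) = -1313/353 + 2*10/(63 + 10) = -1313/353 + 2*10/73 = -1313/353 + 2*10*(1/73) = -1313/353 + 20/73 = -88789/25769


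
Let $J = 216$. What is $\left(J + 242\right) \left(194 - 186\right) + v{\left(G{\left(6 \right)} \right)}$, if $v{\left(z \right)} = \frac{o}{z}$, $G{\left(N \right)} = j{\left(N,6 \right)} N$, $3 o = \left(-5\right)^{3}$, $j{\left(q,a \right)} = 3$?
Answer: $\frac{197731}{54} \approx 3661.7$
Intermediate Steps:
$o = - \frac{125}{3}$ ($o = \frac{\left(-5\right)^{3}}{3} = \frac{1}{3} \left(-125\right) = - \frac{125}{3} \approx -41.667$)
$G{\left(N \right)} = 3 N$
$v{\left(z \right)} = - \frac{125}{3 z}$
$\left(J + 242\right) \left(194 - 186\right) + v{\left(G{\left(6 \right)} \right)} = \left(216 + 242\right) \left(194 - 186\right) - \frac{125}{3 \cdot 3 \cdot 6} = 458 \cdot 8 - \frac{125}{3 \cdot 18} = 3664 - \frac{125}{54} = \frac{197731}{54}$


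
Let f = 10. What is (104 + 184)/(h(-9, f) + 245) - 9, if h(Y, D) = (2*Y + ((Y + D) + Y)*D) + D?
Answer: -1125/157 ≈ -7.1656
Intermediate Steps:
h(Y, D) = D + 2*Y + D*(D + 2*Y) (h(Y, D) = (2*Y + ((D + Y) + Y)*D) + D = (2*Y + (D + 2*Y)*D) + D = (2*Y + D*(D + 2*Y)) + D = D + 2*Y + D*(D + 2*Y))
(104 + 184)/(h(-9, f) + 245) - 9 = (104 + 184)/((10 + 10² + 2*(-9) + 2*10*(-9)) + 245) - 9 = 288/((10 + 100 - 18 - 180) + 245) - 9 = 288/(-88 + 245) - 9 = 288/157 - 9 = -1125/157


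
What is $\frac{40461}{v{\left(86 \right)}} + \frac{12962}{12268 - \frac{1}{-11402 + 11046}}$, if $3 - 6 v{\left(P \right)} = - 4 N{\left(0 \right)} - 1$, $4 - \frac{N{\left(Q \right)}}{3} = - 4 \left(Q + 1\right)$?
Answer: $\frac{530359930247}{218370450} \approx 2428.7$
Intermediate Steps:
$N{\left(Q \right)} = 24 + 12 Q$ ($N{\left(Q \right)} = 12 - 3 \left(- 4 \left(Q + 1\right)\right) = 12 - 3 \left(- 4 \left(1 + Q\right)\right) = 12 - 3 \left(-4 - 4 Q\right) = 12 + \left(12 + 12 Q\right) = 24 + 12 Q$)
$v{\left(P \right)} = \frac{50}{3}$ ($v{\left(P \right)} = \frac{1}{2} - \frac{- 4 \left(24 + 12 \cdot 0\right) - 1}{6} = \frac{1}{2} - \frac{- 4 \left(24 + 0\right) - 1}{6} = \frac{1}{2} - \frac{\left(-4\right) 24 - 1}{6} = \frac{1}{2} - \frac{-96 - 1}{6} = \frac{1}{2} - - \frac{97}{6} = \frac{1}{2} + \frac{97}{6} = \frac{50}{3}$)
$\frac{40461}{v{\left(86 \right)}} + \frac{12962}{12268 - \frac{1}{-11402 + 11046}} = \frac{40461}{\frac{50}{3}} + \frac{12962}{12268 - \frac{1}{-11402 + 11046}} = 40461 \cdot \frac{3}{50} + \frac{12962}{12268 - \frac{1}{-356}} = \frac{121383}{50} + \frac{12962}{12268 - - \frac{1}{356}} = \frac{121383}{50} + \frac{12962}{12268 + \frac{1}{356}} = \frac{121383}{50} + \frac{12962}{\frac{4367409}{356}} = \frac{121383}{50} + 12962 \cdot \frac{356}{4367409} = \frac{121383}{50} + \frac{4614472}{4367409} = \frac{530359930247}{218370450}$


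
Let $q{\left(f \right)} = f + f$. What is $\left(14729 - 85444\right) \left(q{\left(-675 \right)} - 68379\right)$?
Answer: $4930886235$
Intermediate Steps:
$q{\left(f \right)} = 2 f$
$\left(14729 - 85444\right) \left(q{\left(-675 \right)} - 68379\right) = \left(14729 - 85444\right) \left(2 \left(-675\right) - 68379\right) = - 70715 \left(-1350 - 68379\right) = \left(-70715\right) \left(-69729\right) = 4930886235$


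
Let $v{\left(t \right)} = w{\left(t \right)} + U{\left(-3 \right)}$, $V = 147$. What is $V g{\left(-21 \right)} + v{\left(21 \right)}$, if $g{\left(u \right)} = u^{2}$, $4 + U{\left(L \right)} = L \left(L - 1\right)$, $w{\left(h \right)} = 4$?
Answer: $64839$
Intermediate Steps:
$U{\left(L \right)} = -4 + L \left(-1 + L\right)$ ($U{\left(L \right)} = -4 + L \left(L - 1\right) = -4 + L \left(-1 + L\right)$)
$v{\left(t \right)} = 12$ ($v{\left(t \right)} = 4 - \left(1 - 9\right) = 4 + \left(-4 + 9 + 3\right) = 4 + 8 = 12$)
$V g{\left(-21 \right)} + v{\left(21 \right)} = 147 \left(-21\right)^{2} + 12 = 147 \cdot 441 + 12 = 64827 + 12 = 64839$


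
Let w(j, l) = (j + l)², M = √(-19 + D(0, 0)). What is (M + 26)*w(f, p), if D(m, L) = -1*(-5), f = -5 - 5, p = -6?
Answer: 6656 + 256*I*√14 ≈ 6656.0 + 957.86*I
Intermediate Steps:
f = -10
D(m, L) = 5
M = I*√14 (M = √(-19 + 5) = √(-14) = I*√14 ≈ 3.7417*I)
(M + 26)*w(f, p) = (I*√14 + 26)*(-10 - 6)² = (26 + I*√14)*(-16)² = (26 + I*√14)*256 = 6656 + 256*I*√14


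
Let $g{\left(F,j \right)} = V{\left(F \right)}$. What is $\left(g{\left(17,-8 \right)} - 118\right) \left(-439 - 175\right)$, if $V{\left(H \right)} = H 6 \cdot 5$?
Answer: $-240688$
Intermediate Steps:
$V{\left(H \right)} = 30 H$ ($V{\left(H \right)} = 6 H 5 = 30 H$)
$g{\left(F,j \right)} = 30 F$
$\left(g{\left(17,-8 \right)} - 118\right) \left(-439 - 175\right) = \left(30 \cdot 17 - 118\right) \left(-439 - 175\right) = \left(510 - 118\right) \left(-614\right) = 392 \left(-614\right) = -240688$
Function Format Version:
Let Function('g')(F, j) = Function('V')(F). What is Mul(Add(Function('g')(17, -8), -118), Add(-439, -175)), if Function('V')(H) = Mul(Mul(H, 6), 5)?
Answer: -240688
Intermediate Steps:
Function('V')(H) = Mul(30, H) (Function('V')(H) = Mul(Mul(6, H), 5) = Mul(30, H))
Function('g')(F, j) = Mul(30, F)
Mul(Add(Function('g')(17, -8), -118), Add(-439, -175)) = Mul(Add(Mul(30, 17), -118), Add(-439, -175)) = Mul(Add(510, -118), -614) = Mul(392, -614) = -240688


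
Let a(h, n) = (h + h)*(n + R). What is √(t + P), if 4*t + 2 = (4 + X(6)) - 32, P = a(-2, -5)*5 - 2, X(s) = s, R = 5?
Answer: 2*I*√2 ≈ 2.8284*I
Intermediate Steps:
a(h, n) = 2*h*(5 + n) (a(h, n) = (h + h)*(n + 5) = (2*h)*(5 + n) = 2*h*(5 + n))
P = -2 (P = (2*(-2)*(5 - 5))*5 - 2 = (2*(-2)*0)*5 - 2 = 0*5 - 2 = 0 - 2 = -2)
t = -6 (t = -½ + ((4 + 6) - 32)/4 = -½ + (10 - 32)/4 = -½ + (¼)*(-22) = -½ - 11/2 = -6)
√(t + P) = √(-6 - 2) = √(-8) = 2*I*√2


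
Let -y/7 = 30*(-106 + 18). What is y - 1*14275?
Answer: 4205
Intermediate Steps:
y = 18480 (y = -210*(-106 + 18) = -210*(-88) = -7*(-2640) = 18480)
y - 1*14275 = 18480 - 1*14275 = 18480 - 14275 = 4205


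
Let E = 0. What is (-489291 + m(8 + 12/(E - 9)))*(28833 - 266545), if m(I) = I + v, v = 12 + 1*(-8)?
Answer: 348923419792/3 ≈ 1.1631e+11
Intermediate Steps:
v = 4 (v = 12 - 8 = 4)
m(I) = 4 + I (m(I) = I + 4 = 4 + I)
(-489291 + m(8 + 12/(E - 9)))*(28833 - 266545) = (-489291 + (4 + (8 + 12/(0 - 9))))*(28833 - 266545) = (-489291 + (4 + (8 + 12/(-9))))*(-237712) = (-489291 + (4 + (8 - ⅑*12)))*(-237712) = (-489291 + (4 + (8 - 4/3)))*(-237712) = (-489291 + (4 + 20/3))*(-237712) = (-489291 + 32/3)*(-237712) = -1467841/3*(-237712) = 348923419792/3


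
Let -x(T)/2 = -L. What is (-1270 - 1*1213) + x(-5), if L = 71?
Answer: -2341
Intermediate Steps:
x(T) = 142 (x(T) = -(-2)*71 = -2*(-71) = 142)
(-1270 - 1*1213) + x(-5) = (-1270 - 1*1213) + 142 = (-1270 - 1213) + 142 = -2483 + 142 = -2341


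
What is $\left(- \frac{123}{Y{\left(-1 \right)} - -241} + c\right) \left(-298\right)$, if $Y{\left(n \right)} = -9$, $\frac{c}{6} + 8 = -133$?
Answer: $\frac{29262855}{116} \approx 2.5227 \cdot 10^{5}$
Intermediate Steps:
$c = -846$ ($c = -48 + 6 \left(-133\right) = -48 - 798 = -846$)
$\left(- \frac{123}{Y{\left(-1 \right)} - -241} + c\right) \left(-298\right) = \left(- \frac{123}{-9 - -241} - 846\right) \left(-298\right) = \left(- \frac{123}{-9 + 241} - 846\right) \left(-298\right) = \left(- \frac{123}{232} - 846\right) \left(-298\right) = \left(- \frac{196395}{232}\right) \left(-298\right) = \frac{29262855}{116}$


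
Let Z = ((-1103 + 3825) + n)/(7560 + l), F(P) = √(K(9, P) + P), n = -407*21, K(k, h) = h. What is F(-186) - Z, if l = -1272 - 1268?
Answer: 1165/1004 + 2*I*√93 ≈ 1.1604 + 19.287*I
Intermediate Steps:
l = -2540
n = -8547
F(P) = √2*√P (F(P) = √(P + P) = √(2*P) = √2*√P)
Z = -1165/1004 (Z = ((-1103 + 3825) - 8547)/(7560 - 2540) = (2722 - 8547)/5020 = -5825*1/5020 = -1165/1004 ≈ -1.1604)
F(-186) - Z = √2*√(-186) - 1*(-1165/1004) = √2*(I*√186) + 1165/1004 = 2*I*√93 + 1165/1004 = 1165/1004 + 2*I*√93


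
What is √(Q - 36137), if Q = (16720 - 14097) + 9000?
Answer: I*√24514 ≈ 156.57*I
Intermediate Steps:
Q = 11623 (Q = 2623 + 9000 = 11623)
√(Q - 36137) = √(11623 - 36137) = √(-24514) = I*√24514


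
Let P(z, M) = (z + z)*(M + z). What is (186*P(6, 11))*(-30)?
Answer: -1138320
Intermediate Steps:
P(z, M) = 2*z*(M + z) (P(z, M) = (2*z)*(M + z) = 2*z*(M + z))
(186*P(6, 11))*(-30) = (186*(2*6*(11 + 6)))*(-30) = (186*(2*6*17))*(-30) = (186*204)*(-30) = 37944*(-30) = -1138320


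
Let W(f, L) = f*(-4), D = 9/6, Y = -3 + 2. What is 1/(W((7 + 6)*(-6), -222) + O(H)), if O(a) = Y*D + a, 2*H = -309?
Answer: 1/156 ≈ 0.0064103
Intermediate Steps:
Y = -1
H = -309/2 (H = (1/2)*(-309) = -309/2 ≈ -154.50)
D = 3/2 (D = 9*(1/6) = 3/2 ≈ 1.5000)
W(f, L) = -4*f
O(a) = -3/2 + a (O(a) = -1*3/2 + a = -3/2 + a)
1/(W((7 + 6)*(-6), -222) + O(H)) = 1/(-4*(7 + 6)*(-6) + (-3/2 - 309/2)) = 1/(-52*(-6) - 156) = 1/(-4*(-78) - 156) = 1/(312 - 156) = 1/156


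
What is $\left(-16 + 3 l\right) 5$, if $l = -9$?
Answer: $-215$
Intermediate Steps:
$\left(-16 + 3 l\right) 5 = \left(-16 + 3 \left(-9\right)\right) 5 = \left(-16 - 27\right) 5 = \left(-43\right) 5 = -215$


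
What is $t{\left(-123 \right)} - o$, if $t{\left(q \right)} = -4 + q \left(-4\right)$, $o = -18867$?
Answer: $19355$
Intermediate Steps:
$t{\left(q \right)} = -4 - 4 q$
$t{\left(-123 \right)} - o = \left(-4 - -492\right) - -18867 = \left(-4 + 492\right) + 18867 = 488 + 18867 = 19355$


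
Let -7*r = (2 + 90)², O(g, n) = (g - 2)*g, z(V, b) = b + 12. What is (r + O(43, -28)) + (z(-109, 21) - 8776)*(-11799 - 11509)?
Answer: 1426476785/7 ≈ 2.0378e+8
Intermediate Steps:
z(V, b) = 12 + b
O(g, n) = g*(-2 + g) (O(g, n) = (-2 + g)*g = g*(-2 + g))
r = -8464/7 (r = -(2 + 90)²/7 = -⅐*92² = -⅐*8464 = -8464/7 ≈ -1209.1)
(r + O(43, -28)) + (z(-109, 21) - 8776)*(-11799 - 11509) = (-8464/7 + 43*(-2 + 43)) + ((12 + 21) - 8776)*(-11799 - 11509) = (-8464/7 + 43*41) + (33 - 8776)*(-23308) = (-8464/7 + 1763) - 8743*(-23308) = 3877/7 + 203781844 = 1426476785/7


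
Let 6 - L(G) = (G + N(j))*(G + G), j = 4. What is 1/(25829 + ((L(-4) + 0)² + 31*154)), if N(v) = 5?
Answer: 1/30799 ≈ 3.2469e-5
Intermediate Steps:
L(G) = 6 - 2*G*(5 + G) (L(G) = 6 - (G + 5)*(G + G) = 6 - (5 + G)*2*G = 6 - 2*G*(5 + G))
1/(25829 + ((L(-4) + 0)² + 31*154)) = 1/(25829 + (((6 - 10*(-4) - 2*(-4)²) + 0)² + 31*154)) = 1/(25829 + (((6 + 40 - 2*16) + 0)² + 4774)) = 1/(25829 + (((6 + 40 - 32) + 0)² + 4774)) = 1/(25829 + ((14 + 0)² + 4774)) = 1/(25829 + (14² + 4774)) = 1/(25829 + (196 + 4774)) = 1/(25829 + 4970) = 1/30799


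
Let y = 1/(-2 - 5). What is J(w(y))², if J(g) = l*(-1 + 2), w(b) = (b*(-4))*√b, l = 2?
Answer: 4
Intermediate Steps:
y = -⅐ (y = 1/(-7) = -⅐ ≈ -0.14286)
w(b) = -4*b^(3/2) (w(b) = (-4*b)*√b = -4*b^(3/2))
J(g) = 2 (J(g) = 2*(-1 + 2) = 2*1 = 2)
J(w(y))² = 2² = 4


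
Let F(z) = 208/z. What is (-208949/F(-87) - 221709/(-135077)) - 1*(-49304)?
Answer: 295445987899/2161232 ≈ 1.3670e+5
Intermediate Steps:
(-208949/F(-87) - 221709/(-135077)) - 1*(-49304) = (-208949/(208/(-87)) - 221709/(-135077)) - 1*(-49304) = (-208949/(208*(-1/87)) - 221709*(-1/135077)) + 49304 = (-208949/(-208/87) + 221709/135077) + 49304 = (-208949*(-87/208) + 221709/135077) + 49304 = (1398351/16 + 221709/135077) + 49304 = 188888605371/2161232 + 49304 = 295445987899/2161232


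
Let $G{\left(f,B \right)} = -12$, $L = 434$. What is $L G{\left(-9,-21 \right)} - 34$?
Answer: $-5242$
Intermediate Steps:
$L G{\left(-9,-21 \right)} - 34 = 434 \left(-12\right) - 34 = -5208 - 34 = -5242$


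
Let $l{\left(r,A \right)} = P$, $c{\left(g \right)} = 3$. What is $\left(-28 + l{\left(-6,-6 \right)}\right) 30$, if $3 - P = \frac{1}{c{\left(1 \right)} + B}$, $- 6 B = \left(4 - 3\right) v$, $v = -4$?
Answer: $- \frac{8340}{11} \approx -758.18$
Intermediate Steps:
$B = \frac{2}{3}$ ($B = - \frac{\left(4 - 3\right) \left(-4\right)}{6} = - \frac{1 \left(-4\right)}{6} = \left(- \frac{1}{6}\right) \left(-4\right) = \frac{2}{3} \approx 0.66667$)
$P = \frac{30}{11}$ ($P = 3 - \frac{1}{3 + \frac{2}{3}} = 3 - \frac{1}{\frac{11}{3}} = 3 - \frac{3}{11} = \frac{30}{11} \approx 2.7273$)
$l{\left(r,A \right)} = \frac{30}{11}$
$\left(-28 + l{\left(-6,-6 \right)}\right) 30 = \left(-28 + \frac{30}{11}\right) 30 = \left(- \frac{278}{11}\right) 30 = - \frac{8340}{11}$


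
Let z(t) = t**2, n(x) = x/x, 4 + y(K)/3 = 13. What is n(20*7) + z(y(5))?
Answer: 730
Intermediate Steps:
y(K) = 27 (y(K) = -12 + 3*13 = -12 + 39 = 27)
n(x) = 1
n(20*7) + z(y(5)) = 1 + 27**2 = 1 + 729 = 730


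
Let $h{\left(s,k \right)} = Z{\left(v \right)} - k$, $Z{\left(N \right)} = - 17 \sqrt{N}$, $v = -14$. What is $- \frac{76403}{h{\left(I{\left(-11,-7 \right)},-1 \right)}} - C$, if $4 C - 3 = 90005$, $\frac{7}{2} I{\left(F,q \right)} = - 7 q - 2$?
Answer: $- \frac{91141997}{4047} - \frac{1298851 i \sqrt{14}}{4047} \approx -22521.0 - 1200.9 i$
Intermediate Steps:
$I{\left(F,q \right)} = - \frac{4}{7} - 2 q$ ($I{\left(F,q \right)} = \frac{2 \left(- 7 q - 2\right)}{7} = \frac{2 \left(-2 - 7 q\right)}{7} = - \frac{4}{7} - 2 q$)
$h{\left(s,k \right)} = - k - 17 i \sqrt{14}$ ($h{\left(s,k \right)} = - 17 \sqrt{-14} - k = - 17 i \sqrt{14} - k = - k - 17 i \sqrt{14}$)
$C = 22502$ ($C = \frac{3}{4} + \frac{1}{4} \cdot 90005 = \frac{3}{4} + \frac{90005}{4} = 22502$)
$- \frac{76403}{h{\left(I{\left(-11,-7 \right)},-1 \right)}} - C = - \frac{76403}{\left(-1\right) \left(-1\right) - 17 i \sqrt{14}} - 22502 = - \frac{76403}{1 - 17 i \sqrt{14}} - 22502 = -22502 - \frac{76403}{1 - 17 i \sqrt{14}}$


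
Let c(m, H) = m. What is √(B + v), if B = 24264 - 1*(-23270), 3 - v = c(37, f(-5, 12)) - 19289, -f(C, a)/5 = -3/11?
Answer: 3*√7421 ≈ 258.44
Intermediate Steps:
f(C, a) = 15/11 (f(C, a) = -(-15)/11 = -5*(-3/11) = 15/11)
v = 19255 (v = 3 - (37 - 19289) = 3 - 1*(-19252) = 3 + 19252 = 19255)
B = 47534 (B = 24264 + 23270 = 47534)
√(B + v) = √(47534 + 19255) = √66789 = 3*√7421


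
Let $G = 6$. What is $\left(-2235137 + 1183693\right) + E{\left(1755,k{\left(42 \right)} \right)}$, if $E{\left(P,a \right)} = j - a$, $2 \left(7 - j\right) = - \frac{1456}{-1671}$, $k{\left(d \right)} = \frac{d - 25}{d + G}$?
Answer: $- \frac{9370413583}{8912} \approx -1.0514 \cdot 10^{6}$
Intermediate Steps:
$k{\left(d \right)} = \frac{-25 + d}{6 + d}$ ($k{\left(d \right)} = \frac{d - 25}{d + 6} = \frac{-25 + d}{6 + d}$)
$j = \frac{10969}{1671}$ ($j = 7 - \frac{\left(-1456\right) \frac{1}{-1671}}{2} = 7 - \frac{\left(-1456\right) \left(- \frac{1}{1671}\right)}{2} = 7 - \frac{728}{1671} = \frac{10969}{1671} \approx 6.5643$)
$E{\left(P,a \right)} = \frac{10969}{1671} - a$
$\left(-2235137 + 1183693\right) + E{\left(1755,k{\left(42 \right)} \right)} = \left(-2235137 + 1183693\right) + \left(\frac{10969}{1671} - \frac{-25 + 42}{6 + 42}\right) = -1051444 + \left(\frac{10969}{1671} - \frac{1}{48} \cdot 17\right) = -1051444 + \left(\frac{10969}{1671} - \frac{17}{48}\right) = -1051444 + \frac{55345}{8912} = - \frac{9370413583}{8912}$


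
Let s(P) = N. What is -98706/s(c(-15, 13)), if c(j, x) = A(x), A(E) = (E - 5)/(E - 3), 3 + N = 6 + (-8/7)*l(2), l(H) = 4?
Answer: 690942/11 ≈ 62813.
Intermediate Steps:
N = -11/7 (N = -3 + (6 - 8/7*4) = -3 + (6 - 32/7) = -3 + 10/7 = -11/7 ≈ -1.5714)
A(E) = (-5 + E)/(-3 + E)
c(j, x) = (-5 + x)/(-3 + x)
s(P) = -11/7
-98706/s(c(-15, 13)) = -98706/(-11/7) = -98706*(-7/11) = 690942/11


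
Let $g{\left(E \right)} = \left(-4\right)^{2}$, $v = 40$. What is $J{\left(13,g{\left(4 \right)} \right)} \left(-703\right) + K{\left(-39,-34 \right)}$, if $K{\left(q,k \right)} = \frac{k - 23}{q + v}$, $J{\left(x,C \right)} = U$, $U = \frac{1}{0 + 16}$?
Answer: $- \frac{1615}{16} \approx -100.94$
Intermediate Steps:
$U = \frac{1}{16} \approx 0.0625$
$g{\left(E \right)} = 16$
$J{\left(x,C \right)} = \frac{1}{16}$
$K{\left(q,k \right)} = \frac{-23 + k}{40 + q}$ ($K{\left(q,k \right)} = \frac{k - 23}{q + 40} = \frac{-23 + k}{40 + q}$)
$J{\left(13,g{\left(4 \right)} \right)} \left(-703\right) + K{\left(-39,-34 \right)} = \frac{1}{16} \left(-703\right) + \frac{-23 - 34}{40 - 39} = - \frac{703}{16} + 1^{-1} \left(-57\right) = - \frac{703}{16} + 1 \left(-57\right) = - \frac{703}{16} - 57 = - \frac{1615}{16}$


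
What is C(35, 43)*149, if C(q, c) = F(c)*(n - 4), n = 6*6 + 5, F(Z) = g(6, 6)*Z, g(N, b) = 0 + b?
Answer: 1422354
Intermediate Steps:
g(N, b) = b
F(Z) = 6*Z
n = 41 (n = 36 + 5 = 41)
C(q, c) = 222*c (C(q, c) = (6*c)*(41 - 4) = (6*c)*37 = 222*c)
C(35, 43)*149 = (222*43)*149 = 9546*149 = 1422354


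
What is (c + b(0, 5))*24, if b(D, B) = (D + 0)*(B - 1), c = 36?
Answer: 864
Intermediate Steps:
b(D, B) = D*(-1 + B)
(c + b(0, 5))*24 = (36 + 0*(-1 + 5))*24 = (36 + 0*4)*24 = (36 + 0)*24 = 36*24 = 864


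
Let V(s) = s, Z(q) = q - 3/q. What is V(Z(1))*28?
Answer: -56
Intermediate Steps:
V(Z(1))*28 = (1 - 3/1)*28 = (1 - 3*1)*28 = (1 - 3)*28 = -2*28 = -56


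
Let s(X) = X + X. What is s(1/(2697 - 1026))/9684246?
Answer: 1/8091187533 ≈ 1.2359e-10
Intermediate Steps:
s(X) = 2*X
s(1/(2697 - 1026))/9684246 = (2/(2697 - 1026))/9684246 = (2/1671)*(1/9684246) = 1/8091187533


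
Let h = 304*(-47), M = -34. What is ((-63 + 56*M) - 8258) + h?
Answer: -24513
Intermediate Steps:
h = -14288
((-63 + 56*M) - 8258) + h = ((-63 + 56*(-34)) - 8258) - 14288 = ((-63 - 1904) - 8258) - 14288 = (-1967 - 8258) - 14288 = -10225 - 14288 = -24513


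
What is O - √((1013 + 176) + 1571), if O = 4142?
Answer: 4142 - 2*√690 ≈ 4089.5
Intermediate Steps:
O - √((1013 + 176) + 1571) = 4142 - √((1013 + 176) + 1571) = 4142 - √(1189 + 1571) = 4142 - √2760 = 4142 - 2*√690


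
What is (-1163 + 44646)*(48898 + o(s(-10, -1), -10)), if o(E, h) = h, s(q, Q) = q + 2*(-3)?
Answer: 2125796904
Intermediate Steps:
s(q, Q) = -6 + q (s(q, Q) = q - 6 = -6 + q)
(-1163 + 44646)*(48898 + o(s(-10, -1), -10)) = (-1163 + 44646)*(48898 - 10) = 43483*48888 = 2125796904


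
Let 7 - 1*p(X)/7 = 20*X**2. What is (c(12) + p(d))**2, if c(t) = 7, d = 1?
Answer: 7056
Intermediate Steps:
p(X) = 49 - 140*X**2
(c(12) + p(d))**2 = (7 + (49 - 140*1**2))**2 = (7 + (49 - 140*1))**2 = (7 + (49 - 140))**2 = (7 - 91)**2 = (-84)**2 = 7056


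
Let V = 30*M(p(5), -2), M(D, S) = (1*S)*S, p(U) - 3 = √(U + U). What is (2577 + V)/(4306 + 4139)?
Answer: 899/2815 ≈ 0.31936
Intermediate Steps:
p(U) = 3 + √2*√U (p(U) = 3 + √(U + U) = 3 + √(2*U) = 3 + √2*√U)
M(D, S) = S² (M(D, S) = S*S = S²)
V = 120 (V = 30*(-2)² = 30*4 = 120)
(2577 + V)/(4306 + 4139) = (2577 + 120)/(4306 + 4139) = 2697/8445 = 2697*(1/8445) = 899/2815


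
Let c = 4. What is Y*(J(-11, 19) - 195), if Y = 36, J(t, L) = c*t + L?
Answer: -7920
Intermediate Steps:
J(t, L) = L + 4*t (J(t, L) = 4*t + L = L + 4*t)
Y*(J(-11, 19) - 195) = 36*((19 + 4*(-11)) - 195) = 36*((19 - 44) - 195) = 36*(-25 - 195) = 36*(-220) = -7920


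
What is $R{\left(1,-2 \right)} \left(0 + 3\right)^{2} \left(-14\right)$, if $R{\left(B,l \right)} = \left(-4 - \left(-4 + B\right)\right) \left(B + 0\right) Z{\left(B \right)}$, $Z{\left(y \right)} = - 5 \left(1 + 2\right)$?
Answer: $-1890$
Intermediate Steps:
$Z{\left(y \right)} = -15$ ($Z{\left(y \right)} = \left(-5\right) 3 = -15$)
$R{\left(B,l \right)} = 15 B^{2}$ ($R{\left(B,l \right)} = \left(-4 - \left(-4 + B\right)\right) \left(B + 0\right) \left(-15\right) = - B B \left(-15\right) = - B^{2} \left(-15\right) = 15 B^{2}$)
$R{\left(1,-2 \right)} \left(0 + 3\right)^{2} \left(-14\right) = 15 \cdot 1^{2} \left(0 + 3\right)^{2} \left(-14\right) = 15 \cdot 1 \cdot 3^{2} \left(-14\right) = 15 \cdot 9 \left(-14\right) = 135 \left(-14\right) = -1890$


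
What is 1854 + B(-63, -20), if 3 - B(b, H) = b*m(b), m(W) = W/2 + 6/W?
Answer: -267/2 ≈ -133.50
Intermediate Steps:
m(W) = W/2 + 6/W (m(W) = W*(½) + 6/W = W/2 + 6/W)
B(b, H) = 3 - b*(b/2 + 6/b)
1854 + B(-63, -20) = 1854 + (-3 - ½*(-63)²) = 1854 + (-3 - ½*3969) = 1854 + (-3 - 3969/2) = 1854 - 3975/2 = -267/2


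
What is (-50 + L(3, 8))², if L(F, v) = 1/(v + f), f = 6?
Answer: 488601/196 ≈ 2492.9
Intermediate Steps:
L(F, v) = 1/(6 + v) (L(F, v) = 1/(v + 6) = 1/(6 + v))
(-50 + L(3, 8))² = (-50 + 1/(6 + 8))² = (-50 + 1/14)² = (-699/14)² = 488601/196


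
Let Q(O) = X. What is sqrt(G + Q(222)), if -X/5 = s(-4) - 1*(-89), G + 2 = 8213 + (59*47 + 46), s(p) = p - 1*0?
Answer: sqrt(10605) ≈ 102.98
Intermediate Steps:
s(p) = p (s(p) = p + 0 = p)
G = 11030 (G = -2 + (8213 + (59*47 + 46)) = -2 + (8213 + (2773 + 46)) = -2 + (8213 + 2819) = -2 + 11032 = 11030)
X = -425 (X = -5*(-4 - 1*(-89)) = -5*(-4 + 89) = -5*85 = -425)
Q(O) = -425
sqrt(G + Q(222)) = sqrt(11030 - 425) = sqrt(10605)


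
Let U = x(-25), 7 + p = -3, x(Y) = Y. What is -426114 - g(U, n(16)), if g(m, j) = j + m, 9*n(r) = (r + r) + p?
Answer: -3834823/9 ≈ -4.2609e+5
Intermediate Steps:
p = -10 (p = -7 - 3 = -10)
n(r) = -10/9 + 2*r/9 (n(r) = ((r + r) - 10)/9 = (2*r - 10)/9 = (-10 + 2*r)/9 = -10/9 + 2*r/9)
U = -25
-426114 - g(U, n(16)) = -426114 - ((-10/9 + (2/9)*16) - 25) = -426114 - ((-10/9 + 32/9) - 25) = -426114 - (22/9 - 25) = -426114 - 1*(-203/9) = -426114 + 203/9 = -3834823/9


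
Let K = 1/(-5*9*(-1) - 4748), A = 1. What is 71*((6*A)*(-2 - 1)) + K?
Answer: -6010435/4703 ≈ -1278.0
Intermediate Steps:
K = -1/4703 (K = 1/(-45*(-1) - 4748) = 1/(45 - 4748) = 1/(-4703) = -1/4703 ≈ -0.00021263)
71*((6*A)*(-2 - 1)) + K = 71*((6*1)*(-2 - 1)) - 1/4703 = 71*(6*(-3)) - 1/4703 = 71*(-18) - 1/4703 = -1278 - 1/4703 = -6010435/4703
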